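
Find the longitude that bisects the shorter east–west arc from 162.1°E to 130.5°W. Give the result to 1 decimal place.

164.2°W

Signed shortest Δλ from +162.1° to -130.5° is +67.4°.
Midpoint longitude = +162.1° + (+67.4°)/2 = +162.1° + 33.7° = +195.8°.
Normalise into (−180°, 180°]: -164.2°.
(The naïve average (+162.1 + -130.5)/2 = 15.8° is on the wrong side of the globe.)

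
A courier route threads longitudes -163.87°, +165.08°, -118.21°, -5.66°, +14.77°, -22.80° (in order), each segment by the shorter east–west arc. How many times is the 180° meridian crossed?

2

Leg 1: -163.87° → +165.08°, shortest Δλ = -31.05° (west) — crosses 180°.
Leg 2: +165.08° → -118.21°, shortest Δλ = 76.71° (east) — crosses 180°.
Leg 3: -118.21° → -5.66°, shortest Δλ = 112.55° (east) — does not cross 180°.
Leg 4: -5.66° → +14.77°, shortest Δλ = 20.43° (east) — does not cross 180°.
Leg 5: +14.77° → -22.80°, shortest Δλ = -37.57° (west) — does not cross 180°.
Total crossings: 2.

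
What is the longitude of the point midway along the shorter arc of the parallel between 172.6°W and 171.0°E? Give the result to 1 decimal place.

179.2°E

Signed shortest Δλ from -172.6° to +171.0° is -16.4°.
Midpoint longitude = -172.6° + (-16.4°)/2 = -172.6° − 8.2° = -180.8°.
Normalise into (−180°, 180°]: +179.2°.
(The naïve average (-172.6 + +171.0)/2 = -0.8° is on the wrong side of the globe.)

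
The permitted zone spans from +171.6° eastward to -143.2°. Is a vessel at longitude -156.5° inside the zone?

Yes

Band width going east from +171.6° to -143.2°: ((-143.2 − 171.6) mod 360) = 45.2°.
Offset of -156.5° east of the west edge: ((-156.5 − 171.6) mod 360) = 31.9°.
31.9° ≤ 45.2° ⇒ inside.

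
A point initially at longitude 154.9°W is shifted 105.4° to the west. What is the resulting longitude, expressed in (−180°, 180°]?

Start at -154.9°; shift −105.4° → -260.3°.
-260.3° lies outside (−180°, 180°]; add 360° → +99.7°.

99.7°E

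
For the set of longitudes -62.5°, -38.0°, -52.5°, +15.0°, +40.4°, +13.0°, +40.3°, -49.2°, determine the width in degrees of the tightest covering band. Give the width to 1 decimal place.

Sort the longitudes: -62.5°, -52.5°, -49.2°, -38.0°, +13.0°, +15.0°, +40.3°, +40.4°.
Eastward gaps between consecutive values (wrapping around): 10.0°, 3.3°, 11.2°, 51.0°, 2.0°, 25.3°, 0.1°, 257.1°.
Largest gap = 257.1° ⇒ minimal covering band is its complement: 360° − 257.1° = 102.9°.
Band runs from -62.5° eastward to +40.4°.

102.9°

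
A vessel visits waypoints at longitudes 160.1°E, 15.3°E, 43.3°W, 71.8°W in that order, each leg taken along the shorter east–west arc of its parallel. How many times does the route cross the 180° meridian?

Leg 1: +160.1° → +15.3°, shortest Δλ = -144.8° (west) — does not cross 180°.
Leg 2: +15.3° → -43.3°, shortest Δλ = -58.6° (west) — does not cross 180°.
Leg 3: -43.3° → -71.8°, shortest Δλ = -28.5° (west) — does not cross 180°.
Total crossings: 0.

0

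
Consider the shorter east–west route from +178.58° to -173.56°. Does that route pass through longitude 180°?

Naïve |-173.56 − 178.58| = 352.14° > 180°, so the shorter arc goes the other way round — across 180°.
Signed shortest Δλ = ((-173.56 − 178.58 + 180) mod 360) − 180 = 7.86°.
Going east by 7.86° from +178.58° passes through 180° before reaching -173.56°.

Yes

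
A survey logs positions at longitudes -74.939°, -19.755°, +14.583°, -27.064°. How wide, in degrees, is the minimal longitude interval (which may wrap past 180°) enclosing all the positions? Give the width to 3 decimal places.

Sort the longitudes: -74.939°, -27.064°, -19.755°, +14.583°.
Eastward gaps between consecutive values (wrapping around): 47.875°, 7.309°, 34.338°, 270.478°.
Largest gap = 270.478° ⇒ minimal covering band is its complement: 360° − 270.478° = 89.522°.
Band runs from -74.939° eastward to +14.583°.

89.522°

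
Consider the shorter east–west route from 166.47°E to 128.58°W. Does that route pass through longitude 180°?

Naïve |-128.58 − 166.47| = 295.05° > 180°, so the shorter arc goes the other way round — across 180°.
Signed shortest Δλ = ((-128.58 − 166.47 + 180) mod 360) − 180 = 64.95°.
Going east by 64.95° from +166.47° passes through 180° before reaching -128.58°.

Yes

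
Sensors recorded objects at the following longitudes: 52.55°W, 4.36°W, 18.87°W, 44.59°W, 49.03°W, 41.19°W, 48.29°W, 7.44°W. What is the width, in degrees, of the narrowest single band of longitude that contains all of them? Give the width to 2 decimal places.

48.19°

Sort the longitudes: -52.55°, -49.03°, -48.29°, -44.59°, -41.19°, -18.87°, -7.44°, -4.36°.
Eastward gaps between consecutive values (wrapping around): 3.52°, 0.74°, 3.70°, 3.40°, 22.32°, 11.43°, 3.08°, 311.81°.
Largest gap = 311.81° ⇒ minimal covering band is its complement: 360° − 311.81° = 48.19°.
Band runs from -52.55° eastward to -4.36°.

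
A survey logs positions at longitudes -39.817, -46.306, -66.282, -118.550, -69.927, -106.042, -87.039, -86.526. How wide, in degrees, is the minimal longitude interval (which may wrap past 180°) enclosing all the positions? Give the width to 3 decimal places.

Sort the longitudes: -118.550°, -106.042°, -87.039°, -86.526°, -69.927°, -66.282°, -46.306°, -39.817°.
Eastward gaps between consecutive values (wrapping around): 12.508°, 19.003°, 0.513°, 16.599°, 3.645°, 19.976°, 6.489°, 281.267°.
Largest gap = 281.267° ⇒ minimal covering band is its complement: 360° − 281.267° = 78.733°.
Band runs from -118.550° eastward to -39.817°.

78.733°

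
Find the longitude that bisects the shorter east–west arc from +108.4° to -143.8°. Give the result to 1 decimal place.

Signed shortest Δλ from +108.4° to -143.8° is +107.8°.
Midpoint longitude = +108.4° + (+107.8°)/2 = +108.4° + 53.9° = +162.3°.
(The naïve average (+108.4 + -143.8)/2 = -17.7° is on the wrong side of the globe.)

+162.3°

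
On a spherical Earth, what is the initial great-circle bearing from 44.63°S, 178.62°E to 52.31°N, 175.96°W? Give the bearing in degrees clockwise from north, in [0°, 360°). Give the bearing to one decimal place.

3.3°

Δλ = -175.96 − 178.62 = -354.58°; wrapped into (−180°, 180°]: 5.42°.
θ = atan2( sin Δλ · cos φ₂ , cos φ₁ · sin φ₂ − sin φ₁ · cos φ₂ · cos Δλ )
  = atan2(0.05775, 0.99075) = 3.336° → normalised to [0°, 360°): 3.336°.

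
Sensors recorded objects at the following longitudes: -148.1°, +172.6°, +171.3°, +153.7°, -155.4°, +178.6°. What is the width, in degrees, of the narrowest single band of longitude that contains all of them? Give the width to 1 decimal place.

58.2°

Sort the longitudes: -155.4°, -148.1°, +153.7°, +171.3°, +172.6°, +178.6°.
Eastward gaps between consecutive values (wrapping around): 7.3°, 301.8°, 17.6°, 1.3°, 6.0°, 26.0°.
Largest gap = 301.8° ⇒ minimal covering band is its complement: 360° − 301.8° = 58.2°.
Band runs from +153.7° eastward to -148.1°, crossing the antimeridian.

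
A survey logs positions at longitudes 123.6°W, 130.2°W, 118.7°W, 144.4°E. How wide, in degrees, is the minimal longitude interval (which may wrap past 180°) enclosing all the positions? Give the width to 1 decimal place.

Sort the longitudes: -130.2°, -123.6°, -118.7°, +144.4°.
Eastward gaps between consecutive values (wrapping around): 6.6°, 4.9°, 263.1°, 85.4°.
Largest gap = 263.1° ⇒ minimal covering band is its complement: 360° − 263.1° = 96.9°.
Band runs from +144.4° eastward to -118.7°, crossing the antimeridian.

96.9°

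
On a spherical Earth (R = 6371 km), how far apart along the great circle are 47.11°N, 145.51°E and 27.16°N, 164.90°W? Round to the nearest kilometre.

4822 km

Δλ = -164.90 − 145.51 = -310.41°; wrapped into (−180°, 180°]: 49.59°.
Δφ = 27.16 − 47.11 = -19.95°.
a = sin²(Δφ/2) + cos φ₁ · cos φ₂ · sin²(Δλ/2) = 0.136504.
c = 2·atan2(√a, √(1−a)) = 0.75687 rad → d = 6371·c ≈ 4822.00 km.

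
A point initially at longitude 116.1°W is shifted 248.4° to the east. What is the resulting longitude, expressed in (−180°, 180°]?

132.3°E

Start at -116.1°; shift +248.4° → +132.3°.
+132.3° already lies in (−180°, 180°].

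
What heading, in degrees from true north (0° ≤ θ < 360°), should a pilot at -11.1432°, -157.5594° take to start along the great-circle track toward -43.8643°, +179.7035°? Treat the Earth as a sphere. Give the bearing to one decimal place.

206.8°

Δλ = 179.7035 − -157.5594 = 337.2629°; wrapped into (−180°, 180°]: -22.7371°.
θ = atan2( sin Δλ · cos φ₂ , cos φ₁ · sin φ₂ − sin φ₁ · cos φ₂ · cos Δλ )
  = atan2(-0.27866, -0.55138) = -153.188° → normalised to [0°, 360°): 206.812°.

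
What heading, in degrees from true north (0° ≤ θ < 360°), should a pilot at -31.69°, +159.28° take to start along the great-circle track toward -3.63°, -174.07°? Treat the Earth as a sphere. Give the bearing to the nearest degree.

Δλ = -174.07 − 159.28 = -333.35°; wrapped into (−180°, 180°]: 26.65°.
θ = atan2( sin Δλ · cos φ₂ , cos φ₁ · sin φ₂ − sin φ₁ · cos φ₂ · cos Δλ )
  = atan2(0.44764, 0.41470) = 47.188° → normalised to [0°, 360°): 47.188°.

47°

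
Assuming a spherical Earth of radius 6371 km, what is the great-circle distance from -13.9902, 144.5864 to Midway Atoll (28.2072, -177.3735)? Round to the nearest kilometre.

6227 km

Δλ = -177.3735 − 144.5864 = -321.9599°; wrapped into (−180°, 180°]: 38.0401°.
Δφ = 28.2072 − -13.9902 = 42.1974°.
a = sin²(Δφ/2) + cos φ₁ · cos φ₂ · sin²(Δλ/2) = 0.220403.
c = 2·atan2(√a, √(1−a)) = 0.97738 rad → d = 6371·c ≈ 6226.91 km.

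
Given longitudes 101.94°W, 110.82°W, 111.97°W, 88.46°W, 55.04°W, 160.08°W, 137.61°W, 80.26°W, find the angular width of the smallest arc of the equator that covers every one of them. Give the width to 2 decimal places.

105.04°

Sort the longitudes: -160.08°, -137.61°, -111.97°, -110.82°, -101.94°, -88.46°, -80.26°, -55.04°.
Eastward gaps between consecutive values (wrapping around): 22.47°, 25.64°, 1.15°, 8.88°, 13.48°, 8.20°, 25.22°, 254.96°.
Largest gap = 254.96° ⇒ minimal covering band is its complement: 360° − 254.96° = 105.04°.
Band runs from -160.08° eastward to -55.04°.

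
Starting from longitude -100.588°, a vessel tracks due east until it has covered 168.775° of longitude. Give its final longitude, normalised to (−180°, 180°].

+68.187°

Start at -100.588°; shift +168.775° → +68.187°.
+68.187° already lies in (−180°, 180°].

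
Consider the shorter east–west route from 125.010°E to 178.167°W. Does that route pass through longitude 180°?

Naïve |-178.167 − 125.010| = 303.177° > 180°, so the shorter arc goes the other way round — across 180°.
Signed shortest Δλ = ((-178.167 − 125.010 + 180) mod 360) − 180 = 56.823°.
Going east by 56.823° from +125.010° passes through 180° before reaching -178.167°.

Yes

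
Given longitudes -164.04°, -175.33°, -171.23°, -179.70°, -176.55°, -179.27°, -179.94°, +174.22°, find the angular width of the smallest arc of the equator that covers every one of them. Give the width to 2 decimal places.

21.74°

Sort the longitudes: -179.94°, -179.70°, -179.27°, -176.55°, -175.33°, -171.23°, -164.04°, +174.22°.
Eastward gaps between consecutive values (wrapping around): 0.24°, 0.43°, 2.72°, 1.22°, 4.10°, 7.19°, 338.26°, 5.84°.
Largest gap = 338.26° ⇒ minimal covering band is its complement: 360° − 338.26° = 21.74°.
Band runs from +174.22° eastward to -164.04°, crossing the antimeridian.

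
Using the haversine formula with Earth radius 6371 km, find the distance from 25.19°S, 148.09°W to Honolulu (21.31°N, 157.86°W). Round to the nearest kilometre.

Δλ = -157.86 − -148.09 = -9.77°.
Δφ = 21.31 − -25.19 = 46.50°.
a = sin²(Δφ/2) + cos φ₁ · cos φ₂ · sin²(Δλ/2) = 0.161936.
c = 2·atan2(√a, √(1−a)) = 0.82830 rad → d = 6371·c ≈ 5277.11 km.

5277 km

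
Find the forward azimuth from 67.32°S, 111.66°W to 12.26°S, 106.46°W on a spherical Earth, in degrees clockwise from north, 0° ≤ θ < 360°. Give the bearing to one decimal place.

6.2°

Δλ = -106.46 − -111.66 = 5.20°.
θ = atan2( sin Δλ · cos φ₂ , cos φ₁ · sin φ₂ − sin φ₁ · cos φ₂ · cos Δλ )
  = atan2(0.08857, 0.81604) = 6.194° → normalised to [0°, 360°): 6.194°.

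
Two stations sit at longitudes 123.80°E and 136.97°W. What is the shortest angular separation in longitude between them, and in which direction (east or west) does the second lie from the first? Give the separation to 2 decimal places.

Raw difference: -136.97 − 123.80 = -260.77°.
Normalise into (−180°, 180°]: -260.77° + 360° = 99.23°.
Positive ⇒ the second point lies to the east; separation 99.23°.

99.23° east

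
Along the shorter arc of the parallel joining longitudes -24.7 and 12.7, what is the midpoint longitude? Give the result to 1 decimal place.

-6.0°

Signed shortest Δλ from -24.7° to +12.7° is +37.4°.
Midpoint longitude = -24.7° + (+37.4°)/2 = -24.7° + 18.7° = -6.0°.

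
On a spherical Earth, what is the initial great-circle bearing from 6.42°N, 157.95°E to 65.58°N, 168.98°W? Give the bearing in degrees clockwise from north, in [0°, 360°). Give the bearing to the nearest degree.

15°

Δλ = -168.98 − 157.95 = -326.93°; wrapped into (−180°, 180°]: 33.07°.
θ = atan2( sin Δλ · cos φ₂ , cos φ₁ · sin φ₂ − sin φ₁ · cos φ₂ · cos Δλ )
  = atan2(0.22559, 0.86609) = 14.599° → normalised to [0°, 360°): 14.599°.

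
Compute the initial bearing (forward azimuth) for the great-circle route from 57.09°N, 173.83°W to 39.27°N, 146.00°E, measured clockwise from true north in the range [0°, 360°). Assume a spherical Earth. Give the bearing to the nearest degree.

Δλ = 146.00 − -173.83 = 319.83°; wrapped into (−180°, 180°]: -40.17°.
θ = atan2( sin Δλ · cos φ₂ , cos φ₁ · sin φ₂ − sin φ₁ · cos φ₂ · cos Δλ )
  = atan2(-0.49939, -0.15273) = -107.005° → normalised to [0°, 360°): 252.995°.

253°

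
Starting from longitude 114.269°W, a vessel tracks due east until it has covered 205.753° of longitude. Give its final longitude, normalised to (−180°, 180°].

Start at -114.269°; shift +205.753° → +91.484°.
+91.484° already lies in (−180°, 180°].

91.484°E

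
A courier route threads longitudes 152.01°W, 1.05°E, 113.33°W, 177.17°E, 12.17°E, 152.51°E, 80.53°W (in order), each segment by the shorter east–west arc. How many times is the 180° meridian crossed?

2

Leg 1: -152.01° → +1.05°, shortest Δλ = 153.06° (east) — does not cross 180°.
Leg 2: +1.05° → -113.33°, shortest Δλ = -114.38° (west) — does not cross 180°.
Leg 3: -113.33° → +177.17°, shortest Δλ = -69.5° (west) — crosses 180°.
Leg 4: +177.17° → +12.17°, shortest Δλ = -165.0° (west) — does not cross 180°.
Leg 5: +12.17° → +152.51°, shortest Δλ = 140.34° (east) — does not cross 180°.
Leg 6: +152.51° → -80.53°, shortest Δλ = 126.96° (east) — crosses 180°.
Total crossings: 2.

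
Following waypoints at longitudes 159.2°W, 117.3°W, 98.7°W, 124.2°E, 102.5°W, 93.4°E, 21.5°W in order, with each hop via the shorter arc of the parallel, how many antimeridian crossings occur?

Leg 1: -159.2° → -117.3°, shortest Δλ = 41.9° (east) — does not cross 180°.
Leg 2: -117.3° → -98.7°, shortest Δλ = 18.6° (east) — does not cross 180°.
Leg 3: -98.7° → +124.2°, shortest Δλ = -137.1° (west) — crosses 180°.
Leg 4: +124.2° → -102.5°, shortest Δλ = 133.3° (east) — crosses 180°.
Leg 5: -102.5° → +93.4°, shortest Δλ = -164.1° (west) — crosses 180°.
Leg 6: +93.4° → -21.5°, shortest Δλ = -114.9° (west) — does not cross 180°.
Total crossings: 3.

3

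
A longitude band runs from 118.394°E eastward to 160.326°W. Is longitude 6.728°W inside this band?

No

Band width going east from +118.394° to -160.326°: ((-160.326 − 118.394) mod 360) = 81.280°.
Offset of -6.728° east of the west edge: ((-6.728 − 118.394) mod 360) = 234.878°.
234.878° > 81.280° ⇒ outside.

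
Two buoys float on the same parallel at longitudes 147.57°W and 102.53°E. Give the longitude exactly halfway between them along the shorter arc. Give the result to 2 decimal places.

Signed shortest Δλ from -147.57° to +102.53° is -109.90°.
Midpoint longitude = -147.57° + (-109.90°)/2 = -147.57° − 54.95° = -202.52°.
Normalise into (−180°, 180°]: +157.48°.
(The naïve average (-147.57 + +102.53)/2 = -22.52° is on the wrong side of the globe.)

157.48°E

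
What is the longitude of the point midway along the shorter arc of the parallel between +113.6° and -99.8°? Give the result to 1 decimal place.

-173.1°

Signed shortest Δλ from +113.6° to -99.8° is +146.6°.
Midpoint longitude = +113.6° + (+146.6°)/2 = +113.6° + 73.3° = +186.9°.
Normalise into (−180°, 180°]: -173.1°.
(The naïve average (+113.6 + -99.8)/2 = 6.9° is on the wrong side of the globe.)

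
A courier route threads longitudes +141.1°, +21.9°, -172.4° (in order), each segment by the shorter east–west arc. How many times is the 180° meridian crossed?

1

Leg 1: +141.1° → +21.9°, shortest Δλ = -119.2° (west) — does not cross 180°.
Leg 2: +21.9° → -172.4°, shortest Δλ = 165.7° (east) — crosses 180°.
Total crossings: 1.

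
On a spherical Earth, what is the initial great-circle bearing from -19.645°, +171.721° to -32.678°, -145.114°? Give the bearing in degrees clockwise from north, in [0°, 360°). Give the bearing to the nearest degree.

118°

Δλ = -145.114 − 171.721 = -316.835°; wrapped into (−180°, 180°]: 43.165°.
θ = atan2( sin Δλ · cos φ₂ , cos φ₁ · sin φ₂ − sin φ₁ · cos φ₂ · cos Δλ )
  = atan2(0.57582, -0.30209) = 117.683° → normalised to [0°, 360°): 117.683°.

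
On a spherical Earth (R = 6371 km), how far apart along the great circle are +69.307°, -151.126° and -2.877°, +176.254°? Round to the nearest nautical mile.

4533 nmi

Δλ = 176.254 − -151.126 = 327.380°; wrapped into (−180°, 180°]: -32.620°.
Δφ = -2.877 − 69.307 = -72.184°.
a = sin²(Δφ/2) + cos φ₁ · cos φ₂ · sin²(Δλ/2) = 0.374853.
c = 2·atan2(√a, √(1−a)) = 1.31781 rad → d = 6371·c ≈ 8395.78 km ≈ 4533.36 nmi.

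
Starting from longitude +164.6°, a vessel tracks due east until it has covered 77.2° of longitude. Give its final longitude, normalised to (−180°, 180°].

-118.2°

Start at +164.6°; shift +77.2° → +241.8°.
+241.8° lies outside (−180°, 180°]; subtract 360° → -118.2°.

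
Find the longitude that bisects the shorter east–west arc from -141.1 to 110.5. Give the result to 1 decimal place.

Signed shortest Δλ from -141.1° to +110.5° is -108.4°.
Midpoint longitude = -141.1° + (-108.4°)/2 = -141.1° − 54.2° = -195.3°.
Normalise into (−180°, 180°]: +164.7°.
(The naïve average (-141.1 + +110.5)/2 = -15.3° is on the wrong side of the globe.)

+164.7°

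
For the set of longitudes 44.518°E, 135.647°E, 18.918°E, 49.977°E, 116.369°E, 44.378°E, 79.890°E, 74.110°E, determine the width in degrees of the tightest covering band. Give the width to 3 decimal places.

Sort the longitudes: +18.918°, +44.378°, +44.518°, +49.977°, +74.110°, +79.890°, +116.369°, +135.647°.
Eastward gaps between consecutive values (wrapping around): 25.460°, 0.140°, 5.459°, 24.133°, 5.780°, 36.479°, 19.278°, 243.271°.
Largest gap = 243.271° ⇒ minimal covering band is its complement: 360° − 243.271° = 116.729°.
Band runs from +18.918° eastward to +135.647°.

116.729°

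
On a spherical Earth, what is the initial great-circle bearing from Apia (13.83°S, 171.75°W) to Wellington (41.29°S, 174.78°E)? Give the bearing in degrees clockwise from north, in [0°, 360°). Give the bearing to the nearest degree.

201°

Δλ = 174.78 − -171.75 = 346.53°; wrapped into (−180°, 180°]: -13.47°.
θ = atan2( sin Δλ · cos φ₂ , cos φ₁ · sin φ₂ − sin φ₁ · cos φ₂ · cos Δλ )
  = atan2(-0.17502, -0.46607) = -159.417° → normalised to [0°, 360°): 200.583°.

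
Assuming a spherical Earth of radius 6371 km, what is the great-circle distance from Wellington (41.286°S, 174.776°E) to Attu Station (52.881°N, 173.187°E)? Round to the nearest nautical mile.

Δλ = 173.187 − 174.776 = -1.589°.
Δφ = 52.881 − -41.286 = 94.167°.
a = sin²(Δφ/2) + cos φ₁ · cos φ₂ · sin²(Δλ/2) = 0.536419.
c = 2·atan2(√a, √(1−a)) = 1.64370 rad → d = 6371·c ≈ 10472.01 km ≈ 5654.43 nmi.

5654 nmi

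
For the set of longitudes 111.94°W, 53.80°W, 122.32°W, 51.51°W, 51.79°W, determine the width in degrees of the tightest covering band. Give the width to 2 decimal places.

Sort the longitudes: -122.32°, -111.94°, -53.80°, -51.79°, -51.51°.
Eastward gaps between consecutive values (wrapping around): 10.38°, 58.14°, 2.01°, 0.28°, 289.19°.
Largest gap = 289.19° ⇒ minimal covering band is its complement: 360° − 289.19° = 70.81°.
Band runs from -122.32° eastward to -51.51°.

70.81°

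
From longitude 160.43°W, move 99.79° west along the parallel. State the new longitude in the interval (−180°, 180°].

99.78°E

Start at -160.43°; shift −99.79° → -260.22°.
-260.22° lies outside (−180°, 180°]; add 360° → +99.78°.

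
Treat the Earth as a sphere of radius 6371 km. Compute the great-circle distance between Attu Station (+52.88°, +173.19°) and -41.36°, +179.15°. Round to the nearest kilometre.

10495 km

Δλ = 179.15 − 173.19 = 5.96°.
Δφ = -41.36 − 52.88 = -94.24°.
a = sin²(Δφ/2) + cos φ₁ · cos φ₂ · sin²(Δλ/2) = 0.538191.
c = 2·atan2(√a, √(1−a)) = 1.64725 rad → d = 6371·c ≈ 10494.65 km.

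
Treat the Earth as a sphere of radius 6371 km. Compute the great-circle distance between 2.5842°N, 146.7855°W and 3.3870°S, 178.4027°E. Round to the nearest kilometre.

Δλ = 178.4027 − -146.7855 = 325.1882°; wrapped into (−180°, 180°]: -34.8118°.
Δφ = -3.3870 − 2.5842 = -5.9712°.
a = sin²(Δφ/2) + cos φ₁ · cos φ₂ · sin²(Δλ/2) = 0.091950.
c = 2·atan2(√a, √(1−a)) = 0.61617 rad → d = 6371·c ≈ 3925.59 km.

3926 km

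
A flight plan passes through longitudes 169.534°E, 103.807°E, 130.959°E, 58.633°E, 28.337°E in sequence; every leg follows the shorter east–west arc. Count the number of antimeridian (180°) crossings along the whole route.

Leg 1: +169.534° → +103.807°, shortest Δλ = -65.727° (west) — does not cross 180°.
Leg 2: +103.807° → +130.959°, shortest Δλ = 27.152° (east) — does not cross 180°.
Leg 3: +130.959° → +58.633°, shortest Δλ = -72.326° (west) — does not cross 180°.
Leg 4: +58.633° → +28.337°, shortest Δλ = -30.296° (west) — does not cross 180°.
Total crossings: 0.

0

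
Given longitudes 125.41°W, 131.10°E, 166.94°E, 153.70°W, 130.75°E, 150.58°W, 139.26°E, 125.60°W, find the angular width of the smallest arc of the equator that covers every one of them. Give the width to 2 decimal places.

103.84°

Sort the longitudes: -153.70°, -150.58°, -125.60°, -125.41°, +130.75°, +131.10°, +139.26°, +166.94°.
Eastward gaps between consecutive values (wrapping around): 3.12°, 24.98°, 0.19°, 256.16°, 0.35°, 8.16°, 27.68°, 39.36°.
Largest gap = 256.16° ⇒ minimal covering band is its complement: 360° − 256.16° = 103.84°.
Band runs from +130.75° eastward to -125.41°, crossing the antimeridian.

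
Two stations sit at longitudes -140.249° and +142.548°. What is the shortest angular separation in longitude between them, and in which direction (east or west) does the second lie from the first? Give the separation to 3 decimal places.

Raw difference: 142.548 − -140.249 = 282.797°.
Normalise into (−180°, 180°]: 282.797° − 360° = -77.203°.
Negative ⇒ the second point lies to the west; separation 77.203°.

77.203° west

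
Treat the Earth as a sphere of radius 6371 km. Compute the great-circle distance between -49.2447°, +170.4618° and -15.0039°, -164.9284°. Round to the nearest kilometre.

Δλ = -164.9284 − 170.4618 = -335.3902°; wrapped into (−180°, 180°]: 24.6098°.
Δφ = -15.0039 − -49.2447 = 34.2408°.
a = sin²(Δφ/2) + cos φ₁ · cos φ₂ · sin²(Δλ/2) = 0.115299.
c = 2·atan2(√a, √(1−a)) = 0.69289 rad → d = 6371·c ≈ 4414.42 km.

4414 km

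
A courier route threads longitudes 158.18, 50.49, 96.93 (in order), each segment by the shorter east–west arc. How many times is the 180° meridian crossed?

0

Leg 1: +158.18° → +50.49°, shortest Δλ = -107.69° (west) — does not cross 180°.
Leg 2: +50.49° → +96.93°, shortest Δλ = 46.44° (east) — does not cross 180°.
Total crossings: 0.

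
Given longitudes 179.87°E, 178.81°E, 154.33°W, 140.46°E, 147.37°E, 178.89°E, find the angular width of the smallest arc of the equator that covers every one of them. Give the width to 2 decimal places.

Sort the longitudes: -154.33°, +140.46°, +147.37°, +178.81°, +178.89°, +179.87°.
Eastward gaps between consecutive values (wrapping around): 294.79°, 6.91°, 31.44°, 0.08°, 0.98°, 25.80°.
Largest gap = 294.79° ⇒ minimal covering band is its complement: 360° − 294.79° = 65.21°.
Band runs from +140.46° eastward to -154.33°, crossing the antimeridian.

65.21°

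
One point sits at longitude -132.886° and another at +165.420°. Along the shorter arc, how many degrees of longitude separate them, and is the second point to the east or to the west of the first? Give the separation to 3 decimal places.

Raw difference: 165.420 − -132.886 = 298.306°.
Normalise into (−180°, 180°]: 298.306° − 360° = -61.694°.
Negative ⇒ the second point lies to the west; separation 61.694°.

61.694° west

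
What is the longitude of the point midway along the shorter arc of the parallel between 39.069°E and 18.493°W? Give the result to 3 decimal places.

Signed shortest Δλ from +39.069° to -18.493° is -57.562°.
Midpoint longitude = +39.069° + (-57.562°)/2 = +39.069° − 28.781° = +10.288°.

10.288°E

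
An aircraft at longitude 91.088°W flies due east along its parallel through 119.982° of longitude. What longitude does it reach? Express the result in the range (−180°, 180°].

28.894°E

Start at -91.088°; shift +119.982° → +28.894°.
+28.894° already lies in (−180°, 180°].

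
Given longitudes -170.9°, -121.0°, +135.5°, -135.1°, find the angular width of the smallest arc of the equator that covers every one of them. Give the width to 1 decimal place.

103.5°

Sort the longitudes: -170.9°, -135.1°, -121.0°, +135.5°.
Eastward gaps between consecutive values (wrapping around): 35.8°, 14.1°, 256.5°, 53.6°.
Largest gap = 256.5° ⇒ minimal covering band is its complement: 360° − 256.5° = 103.5°.
Band runs from +135.5° eastward to -121.0°, crossing the antimeridian.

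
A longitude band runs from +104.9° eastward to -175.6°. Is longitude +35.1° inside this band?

No

Band width going east from +104.9° to -175.6°: ((-175.6 − 104.9) mod 360) = 79.5°.
Offset of +35.1° east of the west edge: ((35.1 − 104.9) mod 360) = 290.2°.
290.2° > 79.5° ⇒ outside.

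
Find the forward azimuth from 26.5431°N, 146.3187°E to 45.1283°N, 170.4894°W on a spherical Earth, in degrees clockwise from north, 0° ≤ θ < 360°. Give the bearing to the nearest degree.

50°

Δλ = -170.4894 − 146.3187 = -316.8081°; wrapped into (−180°, 180°]: 43.1919°.
θ = atan2( sin Δλ · cos φ₂ , cos φ₁ · sin φ₂ − sin φ₁ · cos φ₂ · cos Δλ )
  = atan2(0.48289, 0.40413) = 50.074° → normalised to [0°, 360°): 50.074°.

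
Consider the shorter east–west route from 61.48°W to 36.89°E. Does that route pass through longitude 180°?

No

Signed shortest Δλ = ((36.89 − -61.48 + 180) mod 360) − 180 = 98.37°.
Going east by 98.37° from -61.48° reaches +36.89° without touching 180°.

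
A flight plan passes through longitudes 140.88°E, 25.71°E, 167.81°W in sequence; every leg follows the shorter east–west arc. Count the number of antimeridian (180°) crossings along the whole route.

1

Leg 1: +140.88° → +25.71°, shortest Δλ = -115.17° (west) — does not cross 180°.
Leg 2: +25.71° → -167.81°, shortest Δλ = 166.48° (east) — crosses 180°.
Total crossings: 1.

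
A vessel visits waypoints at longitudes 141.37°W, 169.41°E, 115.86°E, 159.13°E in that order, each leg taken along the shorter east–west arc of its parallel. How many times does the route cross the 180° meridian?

1

Leg 1: -141.37° → +169.41°, shortest Δλ = -49.22° (west) — crosses 180°.
Leg 2: +169.41° → +115.86°, shortest Δλ = -53.55° (west) — does not cross 180°.
Leg 3: +115.86° → +159.13°, shortest Δλ = 43.27° (east) — does not cross 180°.
Total crossings: 1.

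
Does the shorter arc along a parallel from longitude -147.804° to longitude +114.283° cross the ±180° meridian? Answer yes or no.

Naïve |114.283 − -147.804| = 262.087° > 180°, so the shorter arc goes the other way round — across 180°.
Signed shortest Δλ = ((114.283 − -147.804 + 180) mod 360) − 180 = -97.913°.
Going west by 97.913° from -147.804° passes through 180° before reaching +114.283°.

Yes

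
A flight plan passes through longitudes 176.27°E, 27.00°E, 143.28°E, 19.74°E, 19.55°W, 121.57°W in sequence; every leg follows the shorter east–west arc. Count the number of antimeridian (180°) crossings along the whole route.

0

Leg 1: +176.27° → +27.00°, shortest Δλ = -149.27° (west) — does not cross 180°.
Leg 2: +27.00° → +143.28°, shortest Δλ = 116.28° (east) — does not cross 180°.
Leg 3: +143.28° → +19.74°, shortest Δλ = -123.54° (west) — does not cross 180°.
Leg 4: +19.74° → -19.55°, shortest Δλ = -39.29° (west) — does not cross 180°.
Leg 5: -19.55° → -121.57°, shortest Δλ = -102.02° (west) — does not cross 180°.
Total crossings: 0.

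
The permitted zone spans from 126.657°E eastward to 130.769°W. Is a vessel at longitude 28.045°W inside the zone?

Band width going east from +126.657° to -130.769°: ((-130.769 − 126.657) mod 360) = 102.574°.
Offset of -28.045° east of the west edge: ((-28.045 − 126.657) mod 360) = 205.298°.
205.298° > 102.574° ⇒ outside.

No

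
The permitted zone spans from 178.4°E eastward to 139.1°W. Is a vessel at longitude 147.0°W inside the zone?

Band width going east from +178.4° to -139.1°: ((-139.1 − 178.4) mod 360) = 42.5°.
Offset of -147.0° east of the west edge: ((-147.0 − 178.4) mod 360) = 34.6°.
34.6° ≤ 42.5° ⇒ inside.

Yes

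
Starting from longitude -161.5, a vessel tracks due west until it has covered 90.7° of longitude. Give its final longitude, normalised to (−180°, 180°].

Start at -161.5°; shift −90.7° → -252.2°.
-252.2° lies outside (−180°, 180°]; add 360° → +107.8°.

+107.8°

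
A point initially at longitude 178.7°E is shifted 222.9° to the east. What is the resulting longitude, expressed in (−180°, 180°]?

Start at +178.7°; shift +222.9° → +401.6°.
+401.6° lies outside (−180°, 180°]; subtract 360° → +41.6°.

41.6°E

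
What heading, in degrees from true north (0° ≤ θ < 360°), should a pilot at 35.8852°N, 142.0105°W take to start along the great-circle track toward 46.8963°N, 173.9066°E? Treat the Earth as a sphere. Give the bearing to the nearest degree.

303°

Δλ = 173.9066 − -142.0105 = 315.9171°; wrapped into (−180°, 180°]: -44.0829°.
θ = atan2( sin Δλ · cos φ₂ , cos φ₁ · sin φ₂ − sin φ₁ · cos φ₂ · cos Δλ )
  = atan2(-0.47539, 0.30382) = -57.418° → normalised to [0°, 360°): 302.582°.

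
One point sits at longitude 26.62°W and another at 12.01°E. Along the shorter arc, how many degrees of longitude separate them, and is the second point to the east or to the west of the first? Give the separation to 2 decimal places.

38.63° east

Raw difference: 12.01 − -26.62 = 38.63°.
Normalise into (−180°, 180°]: 38.63° stays 38.63°.
Positive ⇒ the second point lies to the east; separation 38.63°.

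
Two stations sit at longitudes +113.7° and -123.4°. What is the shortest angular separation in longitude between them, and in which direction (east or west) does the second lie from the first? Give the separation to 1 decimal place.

122.9° east

Raw difference: -123.4 − 113.7 = -237.1°.
Normalise into (−180°, 180°]: -237.1° + 360° = 122.9°.
Positive ⇒ the second point lies to the east; separation 122.9°.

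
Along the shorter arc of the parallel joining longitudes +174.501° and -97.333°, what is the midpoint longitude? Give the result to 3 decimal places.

-141.416°

Signed shortest Δλ from +174.501° to -97.333° is +88.166°.
Midpoint longitude = +174.501° + (+88.166°)/2 = +174.501° + 44.083° = +218.584°.
Normalise into (−180°, 180°]: -141.416°.
(The naïve average (+174.501 + -97.333)/2 = 38.584° is on the wrong side of the globe.)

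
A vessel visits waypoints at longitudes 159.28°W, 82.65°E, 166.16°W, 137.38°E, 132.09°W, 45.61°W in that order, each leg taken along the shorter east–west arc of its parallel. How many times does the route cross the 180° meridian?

4

Leg 1: -159.28° → +82.65°, shortest Δλ = -118.07° (west) — crosses 180°.
Leg 2: +82.65° → -166.16°, shortest Δλ = 111.19° (east) — crosses 180°.
Leg 3: -166.16° → +137.38°, shortest Δλ = -56.46° (west) — crosses 180°.
Leg 4: +137.38° → -132.09°, shortest Δλ = 90.53° (east) — crosses 180°.
Leg 5: -132.09° → -45.61°, shortest Δλ = 86.48° (east) — does not cross 180°.
Total crossings: 4.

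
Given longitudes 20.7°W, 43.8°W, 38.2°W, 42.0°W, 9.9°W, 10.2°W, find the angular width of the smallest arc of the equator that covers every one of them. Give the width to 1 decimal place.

33.9°

Sort the longitudes: -43.8°, -42.0°, -38.2°, -20.7°, -10.2°, -9.9°.
Eastward gaps between consecutive values (wrapping around): 1.8°, 3.8°, 17.5°, 10.5°, 0.3°, 326.1°.
Largest gap = 326.1° ⇒ minimal covering band is its complement: 360° − 326.1° = 33.9°.
Band runs from -43.8° eastward to -9.9°.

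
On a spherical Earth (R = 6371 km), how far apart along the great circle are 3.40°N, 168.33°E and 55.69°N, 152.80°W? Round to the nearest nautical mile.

Δλ = -152.80 − 168.33 = -321.13°; wrapped into (−180°, 180°]: 38.87°.
Δφ = 55.69 − 3.40 = 52.29°.
a = sin²(Δφ/2) + cos φ₁ · cos φ₂ · sin²(Δλ/2) = 0.256464.
c = 2·atan2(√a, √(1−a)) = 1.06206 rad → d = 6371·c ≈ 6766.40 km ≈ 3653.56 nmi.

3654 nmi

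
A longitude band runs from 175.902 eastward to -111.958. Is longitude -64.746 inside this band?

No

Band width going east from +175.902° to -111.958°: ((-111.958 − 175.902) mod 360) = 72.140°.
Offset of -64.746° east of the west edge: ((-64.746 − 175.902) mod 360) = 119.352°.
119.352° > 72.140° ⇒ outside.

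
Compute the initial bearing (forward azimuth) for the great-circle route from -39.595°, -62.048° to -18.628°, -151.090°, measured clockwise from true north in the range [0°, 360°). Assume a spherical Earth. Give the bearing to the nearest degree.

256°

Δλ = -151.090 − -62.048 = -89.042°.
θ = atan2( sin Δλ · cos φ₂ , cos φ₁ · sin φ₂ − sin φ₁ · cos φ₂ · cos Δλ )
  = atan2(-0.94748, -0.23604) = -103.989° → normalised to [0°, 360°): 256.011°.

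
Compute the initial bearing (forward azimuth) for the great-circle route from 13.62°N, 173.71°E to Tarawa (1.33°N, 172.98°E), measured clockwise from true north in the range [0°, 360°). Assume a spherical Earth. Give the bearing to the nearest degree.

Δλ = 172.98 − 173.71 = -0.73°.
θ = atan2( sin Δλ · cos φ₂ , cos φ₁ · sin φ₂ − sin φ₁ · cos φ₂ · cos Δλ )
  = atan2(-0.01274, -0.21284) = -176.575° → normalised to [0°, 360°): 183.425°.

183°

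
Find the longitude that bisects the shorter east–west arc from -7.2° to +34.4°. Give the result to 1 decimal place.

Signed shortest Δλ from -7.2° to +34.4° is +41.6°.
Midpoint longitude = -7.2° + (+41.6°)/2 = -7.2° + 20.8° = +13.6°.

+13.6°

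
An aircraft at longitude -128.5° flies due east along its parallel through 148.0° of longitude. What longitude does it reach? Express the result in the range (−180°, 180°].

Start at -128.5°; shift +148.0° → +19.5°.
+19.5° already lies in (−180°, 180°].

+19.5°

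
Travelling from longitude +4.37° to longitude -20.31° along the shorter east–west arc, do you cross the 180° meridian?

No

Signed shortest Δλ = ((-20.31 − 4.37 + 180) mod 360) − 180 = -24.68°.
Going west by 24.68° from +4.37° reaches -20.31° without touching 180°.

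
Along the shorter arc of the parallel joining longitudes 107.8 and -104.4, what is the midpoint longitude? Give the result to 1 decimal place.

-178.3°

Signed shortest Δλ from +107.8° to -104.4° is +147.8°.
Midpoint longitude = +107.8° + (+147.8°)/2 = +107.8° + 73.9° = +181.7°.
Normalise into (−180°, 180°]: -178.3°.
(The naïve average (+107.8 + -104.4)/2 = 1.7° is on the wrong side of the globe.)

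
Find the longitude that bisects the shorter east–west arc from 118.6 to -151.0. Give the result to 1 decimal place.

+163.8°

Signed shortest Δλ from +118.6° to -151.0° is +90.4°.
Midpoint longitude = +118.6° + (+90.4°)/2 = +118.6° + 45.2° = +163.8°.
(The naïve average (+118.6 + -151.0)/2 = -16.2° is on the wrong side of the globe.)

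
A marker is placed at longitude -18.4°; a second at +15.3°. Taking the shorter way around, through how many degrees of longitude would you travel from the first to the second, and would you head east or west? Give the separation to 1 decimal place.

33.7° east

Raw difference: 15.3 − -18.4 = 33.7°.
Normalise into (−180°, 180°]: 33.7° stays 33.7°.
Positive ⇒ the second point lies to the east; separation 33.7°.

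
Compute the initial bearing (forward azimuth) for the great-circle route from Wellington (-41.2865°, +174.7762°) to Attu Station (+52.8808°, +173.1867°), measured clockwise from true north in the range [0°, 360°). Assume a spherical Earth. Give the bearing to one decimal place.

359.0°

Δλ = 173.1867 − 174.7762 = -1.5895°.
θ = atan2( sin Δλ · cos φ₂ , cos φ₁ · sin φ₂ − sin φ₁ · cos φ₂ · cos Δλ )
  = atan2(-0.01674, 0.99720) = -0.962° → normalised to [0°, 360°): 359.038°.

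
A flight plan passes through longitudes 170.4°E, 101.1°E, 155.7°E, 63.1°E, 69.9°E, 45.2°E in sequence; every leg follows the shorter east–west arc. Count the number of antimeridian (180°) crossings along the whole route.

0

Leg 1: +170.4° → +101.1°, shortest Δλ = -69.3° (west) — does not cross 180°.
Leg 2: +101.1° → +155.7°, shortest Δλ = 54.6° (east) — does not cross 180°.
Leg 3: +155.7° → +63.1°, shortest Δλ = -92.6° (west) — does not cross 180°.
Leg 4: +63.1° → +69.9°, shortest Δλ = 6.8° (east) — does not cross 180°.
Leg 5: +69.9° → +45.2°, shortest Δλ = -24.7° (west) — does not cross 180°.
Total crossings: 0.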